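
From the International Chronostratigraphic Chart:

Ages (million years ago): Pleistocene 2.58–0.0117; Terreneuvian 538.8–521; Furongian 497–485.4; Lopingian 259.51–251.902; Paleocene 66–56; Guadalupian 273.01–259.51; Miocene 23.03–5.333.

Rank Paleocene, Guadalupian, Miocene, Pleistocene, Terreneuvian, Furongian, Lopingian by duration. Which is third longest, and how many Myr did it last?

Start − end for each: Paleocene 66 − 56 = 10; Guadalupian 273.01 − 259.51 = 13.5; Miocene 23.03 − 5.333 = 17.697; Pleistocene 2.58 − 0.0117 = 2.5683; Terreneuvian 538.8 − 521 = 17.8; Furongian 497 − 485.4 = 11.6; Lopingian 259.51 − 251.902 = 7.608.
Ranking these from longest: Terreneuvian > Miocene > Guadalupian > Furongian > Paleocene > Lopingian > Pleistocene.
Position 3 in that ranking is Guadalupian, which lasted 13.5 Myr.

Guadalupian, 13.5 million years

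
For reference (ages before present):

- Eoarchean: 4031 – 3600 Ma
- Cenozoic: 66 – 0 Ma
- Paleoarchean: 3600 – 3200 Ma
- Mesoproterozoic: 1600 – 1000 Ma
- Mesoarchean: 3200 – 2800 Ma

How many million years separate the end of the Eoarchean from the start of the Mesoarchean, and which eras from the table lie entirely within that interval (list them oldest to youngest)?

The Eoarchean closes at 3600 Ma and the Mesoarchean opens at 3200 Ma, so the interval is 3600 − 3200 = 400 Myr.
An era fits inside if it starts at or after 3600 Ma and ends at or before 3200 Ma; oldest first that gives Paleoarchean.

400 million years; Paleoarchean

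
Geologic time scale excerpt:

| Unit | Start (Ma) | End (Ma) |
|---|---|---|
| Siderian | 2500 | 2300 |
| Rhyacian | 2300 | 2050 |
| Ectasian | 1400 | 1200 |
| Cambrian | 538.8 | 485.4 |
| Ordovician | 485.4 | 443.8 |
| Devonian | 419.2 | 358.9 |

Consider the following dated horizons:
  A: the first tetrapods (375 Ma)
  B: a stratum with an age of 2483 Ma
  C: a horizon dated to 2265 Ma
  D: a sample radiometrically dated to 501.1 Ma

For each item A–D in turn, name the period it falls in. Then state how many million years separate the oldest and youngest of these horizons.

Match each age against the start–end ranges in the excerpt: A = 375 Ma → Devonian (419.2–358.9); B = 2483 Ma → Siderian (2500–2300); C = 2265 Ma → Rhyacian (2300–2050); D = 501.1 Ma → Cambrian (538.8–485.4).
The largest age is 2483 Ma and the smallest is 375 Ma; their difference is 2108 Myr.

A — Devonian; B — Siderian; C — Rhyacian; D — Cambrian; span 2108 million years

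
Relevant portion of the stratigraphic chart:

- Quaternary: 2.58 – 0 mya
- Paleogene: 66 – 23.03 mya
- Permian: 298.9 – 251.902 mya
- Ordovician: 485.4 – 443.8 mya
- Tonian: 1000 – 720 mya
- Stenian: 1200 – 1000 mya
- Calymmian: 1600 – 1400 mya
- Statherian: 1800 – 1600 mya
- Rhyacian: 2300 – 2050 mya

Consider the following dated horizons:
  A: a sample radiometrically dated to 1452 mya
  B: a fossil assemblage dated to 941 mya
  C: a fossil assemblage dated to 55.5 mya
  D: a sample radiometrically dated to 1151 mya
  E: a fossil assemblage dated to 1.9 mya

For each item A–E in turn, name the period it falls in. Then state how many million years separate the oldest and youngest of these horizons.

A — Calymmian; B — Tonian; C — Paleogene; D — Stenian; E — Quaternary; span 1450.1 million years

Match each age against the start–end ranges in the excerpt: A = 1452 Ma → Calymmian (1600–1400); B = 941 Ma → Tonian (1000–720); C = 55.5 Ma → Paleogene (66–23.03); D = 1151 Ma → Stenian (1200–1000); E = 1.9 Ma → Quaternary (2.58–0).
The largest age is 1452 Ma and the smallest is 1.9 Ma; their difference is 1450.1 Myr.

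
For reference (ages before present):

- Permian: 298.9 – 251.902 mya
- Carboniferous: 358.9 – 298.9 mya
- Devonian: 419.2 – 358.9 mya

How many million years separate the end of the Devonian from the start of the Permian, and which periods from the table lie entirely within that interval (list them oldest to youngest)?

60 million years; Carboniferous

End of Devonian = 358.9 Ma; start of Permian = 298.9 Ma.
Gap = 358.9 − 298.9 = 60 Myr.
Periods wholly inside 358.9–298.9 Ma: Carboniferous (358.9–298.9).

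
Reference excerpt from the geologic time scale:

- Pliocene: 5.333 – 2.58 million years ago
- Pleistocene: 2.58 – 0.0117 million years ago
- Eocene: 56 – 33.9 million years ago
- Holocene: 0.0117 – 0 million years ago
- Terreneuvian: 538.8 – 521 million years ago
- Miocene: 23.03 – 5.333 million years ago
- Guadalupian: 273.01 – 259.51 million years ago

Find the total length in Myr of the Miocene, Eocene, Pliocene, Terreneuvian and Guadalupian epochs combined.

Each duration: Miocene = 17.697; Eocene = 22.1; Pliocene = 2.753; Terreneuvian = 17.8; Guadalupian = 13.5.
Sum: 17.697 + 22.1 + 2.753 + 17.8 + 13.5 = 73.85 Myr.

73.85 million years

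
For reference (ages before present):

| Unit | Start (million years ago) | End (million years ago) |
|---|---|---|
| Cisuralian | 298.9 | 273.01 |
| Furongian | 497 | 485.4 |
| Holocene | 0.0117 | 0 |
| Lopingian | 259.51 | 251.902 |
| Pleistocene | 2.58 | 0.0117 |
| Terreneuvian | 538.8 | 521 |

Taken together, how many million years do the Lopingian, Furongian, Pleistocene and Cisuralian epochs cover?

47.6663 million years

Duration is start − end for each: (259.51 − 251.902) + (497 − 485.4) + (2.58 − 0.0117) + (298.9 − 273.01).
That is 7.608 + 11.6 + 2.5683 + 25.89, which totals 47.6663 million years.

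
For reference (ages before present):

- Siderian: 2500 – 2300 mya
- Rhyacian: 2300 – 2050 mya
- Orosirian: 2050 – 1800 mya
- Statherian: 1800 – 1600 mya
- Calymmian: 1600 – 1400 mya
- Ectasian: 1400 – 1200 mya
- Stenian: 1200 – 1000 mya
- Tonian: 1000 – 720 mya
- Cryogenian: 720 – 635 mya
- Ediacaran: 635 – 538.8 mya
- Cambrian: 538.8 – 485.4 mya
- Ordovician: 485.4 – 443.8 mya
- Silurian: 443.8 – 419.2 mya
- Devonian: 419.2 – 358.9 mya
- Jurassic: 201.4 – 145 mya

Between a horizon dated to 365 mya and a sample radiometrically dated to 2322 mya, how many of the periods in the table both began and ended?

The older date is 2322 Ma and the younger is 365 Ma.
Periods with start < 2322 and end > 365 Ma: Rhyacian (2300–2050), Orosirian (2050–1800), Statherian (1800–1600), Calymmian (1600–1400), Ectasian (1400–1200), Stenian (1200–1000), Tonian (1000–720), Cryogenian (720–635), Ediacaran (635–538.8), Cambrian (538.8–485.4), Ordovician (485.4–443.8), Silurian (443.8–419.2).
That is 12 complete periods.

12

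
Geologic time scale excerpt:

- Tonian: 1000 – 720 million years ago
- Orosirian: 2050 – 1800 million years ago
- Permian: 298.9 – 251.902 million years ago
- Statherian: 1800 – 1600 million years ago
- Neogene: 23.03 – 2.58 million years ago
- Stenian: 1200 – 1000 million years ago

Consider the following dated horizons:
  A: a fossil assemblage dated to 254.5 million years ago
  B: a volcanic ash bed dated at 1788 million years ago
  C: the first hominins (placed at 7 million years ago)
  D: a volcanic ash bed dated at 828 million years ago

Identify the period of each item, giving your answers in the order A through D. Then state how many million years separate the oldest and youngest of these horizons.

A — Permian; B — Statherian; C — Neogene; D — Tonian; span 1781 million years

A: 254.5 Ma lies in 298.9–251.902 Ma, so Permian.
B: 1788 Ma lies in 1800–1600 Ma, so Statherian.
C: 7 Ma lies in 23.03–2.58 Ma, so Neogene.
D: 828 Ma lies in 1000–720 Ma, so Tonian.
Oldest = 1788 Ma, youngest = 7 Ma → span 1781 Myr.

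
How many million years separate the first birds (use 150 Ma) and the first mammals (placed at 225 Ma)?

225 − 150 = 75 million years.

75 million years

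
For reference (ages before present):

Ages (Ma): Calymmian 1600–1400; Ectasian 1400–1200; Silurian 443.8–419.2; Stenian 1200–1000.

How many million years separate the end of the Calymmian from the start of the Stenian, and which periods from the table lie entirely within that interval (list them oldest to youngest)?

End of Calymmian = 1400 Ma; start of Stenian = 1200 Ma.
Gap = 1400 − 1200 = 200 Myr.
Periods wholly inside 1400–1200 Ma: Ectasian (1400–1200).

200 million years; Ectasian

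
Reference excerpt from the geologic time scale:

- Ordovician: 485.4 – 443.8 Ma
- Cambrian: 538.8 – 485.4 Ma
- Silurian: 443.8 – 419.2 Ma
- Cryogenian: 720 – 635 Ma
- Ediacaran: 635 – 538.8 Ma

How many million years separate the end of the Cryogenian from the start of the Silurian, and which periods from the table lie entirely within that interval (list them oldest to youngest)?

191.2 million years; Ediacaran, Cambrian, Ordovician

The Cryogenian closes at 635 Ma and the Silurian opens at 443.8 Ma, so the interval is 635 − 443.8 = 191.2 Myr.
A period fits inside if it starts at or after 635 Ma and ends at or before 443.8 Ma; oldest first that gives Ediacaran, Cambrian, Ordovician.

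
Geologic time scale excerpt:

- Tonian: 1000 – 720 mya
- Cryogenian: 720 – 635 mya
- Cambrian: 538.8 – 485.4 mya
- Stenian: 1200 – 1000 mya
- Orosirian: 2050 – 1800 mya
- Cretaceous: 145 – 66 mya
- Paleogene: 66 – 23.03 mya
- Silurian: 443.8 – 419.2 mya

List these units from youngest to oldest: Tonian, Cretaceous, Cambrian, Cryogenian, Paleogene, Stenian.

The oldest of these is Stenian (starts 1200 Ma) and the youngest is Paleogene (ends 23.03 Ma).
In between, by decreasing start age: Tonian (1000), Cryogenian (720), Cambrian (538.8), Cretaceous (145).
Listing youngest first means reversing that sequence.

Paleogene, Cretaceous, Cambrian, Cryogenian, Tonian, Stenian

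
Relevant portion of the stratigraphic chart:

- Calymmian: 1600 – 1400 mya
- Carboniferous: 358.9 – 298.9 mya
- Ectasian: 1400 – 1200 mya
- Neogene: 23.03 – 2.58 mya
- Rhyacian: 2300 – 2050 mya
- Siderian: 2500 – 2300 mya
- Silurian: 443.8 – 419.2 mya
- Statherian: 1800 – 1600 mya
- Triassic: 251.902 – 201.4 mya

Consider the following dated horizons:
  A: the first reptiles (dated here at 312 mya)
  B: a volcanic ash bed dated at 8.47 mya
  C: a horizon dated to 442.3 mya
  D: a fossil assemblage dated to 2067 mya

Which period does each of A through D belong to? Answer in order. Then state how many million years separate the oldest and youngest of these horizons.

A — Carboniferous; B — Neogene; C — Silurian; D — Rhyacian; span 2058.53 million years

A: 312 Ma lies in 358.9–298.9 Ma, so Carboniferous.
B: 8.47 Ma lies in 23.03–2.58 Ma, so Neogene.
C: 442.3 Ma lies in 443.8–419.2 Ma, so Silurian.
D: 2067 Ma lies in 2300–2050 Ma, so Rhyacian.
Oldest = 2067 Ma, youngest = 8.47 Ma → span 2058.53 Myr.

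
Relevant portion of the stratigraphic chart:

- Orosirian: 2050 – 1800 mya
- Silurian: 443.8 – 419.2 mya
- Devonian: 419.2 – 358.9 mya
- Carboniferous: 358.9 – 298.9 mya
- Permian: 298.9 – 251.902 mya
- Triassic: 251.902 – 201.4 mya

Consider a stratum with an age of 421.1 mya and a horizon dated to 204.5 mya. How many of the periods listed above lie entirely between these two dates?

3

The older date is 421.1 Ma and the younger is 204.5 Ma.
Periods with start < 421.1 and end > 204.5 Ma: Devonian (419.2–358.9), Carboniferous (358.9–298.9), Permian (298.9–251.902).
That is 3 complete periods.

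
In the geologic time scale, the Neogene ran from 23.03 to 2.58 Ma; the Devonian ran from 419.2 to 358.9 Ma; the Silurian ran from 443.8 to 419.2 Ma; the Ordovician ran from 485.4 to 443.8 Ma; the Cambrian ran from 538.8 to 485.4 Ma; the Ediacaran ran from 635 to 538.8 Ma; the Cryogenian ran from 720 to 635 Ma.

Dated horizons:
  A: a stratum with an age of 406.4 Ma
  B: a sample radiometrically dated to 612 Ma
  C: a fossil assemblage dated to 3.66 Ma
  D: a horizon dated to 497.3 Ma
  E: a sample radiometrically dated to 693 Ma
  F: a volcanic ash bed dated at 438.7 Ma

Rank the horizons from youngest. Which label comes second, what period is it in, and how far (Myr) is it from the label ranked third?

A, in the Devonian; 32.3 million years to F

Smaller Ma means younger, so youngest first: C 3.66 < A 406.4 < F 438.7 < D 497.3 < B 612 < E 693.
Counting 2 along gives A (406.4 Ma); the excerpt puts that inside the Devonian, 419.2–358.9 Ma.
Next in line is F (438.7 Ma), and 438.7 − 406.4 = 32.3 Myr.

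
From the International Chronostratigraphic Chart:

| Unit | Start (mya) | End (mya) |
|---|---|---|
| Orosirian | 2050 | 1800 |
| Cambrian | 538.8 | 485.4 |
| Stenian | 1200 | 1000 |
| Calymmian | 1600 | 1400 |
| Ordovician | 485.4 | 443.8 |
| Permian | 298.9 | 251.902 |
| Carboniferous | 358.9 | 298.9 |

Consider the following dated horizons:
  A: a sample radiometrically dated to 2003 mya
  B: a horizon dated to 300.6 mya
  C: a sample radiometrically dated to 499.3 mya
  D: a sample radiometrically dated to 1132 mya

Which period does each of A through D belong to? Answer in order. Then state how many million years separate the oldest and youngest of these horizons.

A: 2003 Ma lies in 2050–1800 Ma, so Orosirian.
B: 300.6 Ma lies in 358.9–298.9 Ma, so Carboniferous.
C: 499.3 Ma lies in 538.8–485.4 Ma, so Cambrian.
D: 1132 Ma lies in 1200–1000 Ma, so Stenian.
Oldest = 2003 Ma, youngest = 300.6 Ma → span 1702.4 Myr.

A — Orosirian; B — Carboniferous; C — Cambrian; D — Stenian; span 1702.4 million years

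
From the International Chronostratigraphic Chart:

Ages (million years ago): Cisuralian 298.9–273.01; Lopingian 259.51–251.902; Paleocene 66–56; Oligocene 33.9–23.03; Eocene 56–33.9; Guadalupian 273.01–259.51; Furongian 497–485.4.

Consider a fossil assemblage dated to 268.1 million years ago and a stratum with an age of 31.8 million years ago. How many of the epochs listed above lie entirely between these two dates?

268.1 Ma sits inside the Guadalupian (273.01–259.51) and 31.8 Ma inside the Oligocene (33.9–23.03); neither of those is wholly between the two dates.
The listed epochs lying completely between them are Lopingian, Paleocene, Eocene — 3 in all.

3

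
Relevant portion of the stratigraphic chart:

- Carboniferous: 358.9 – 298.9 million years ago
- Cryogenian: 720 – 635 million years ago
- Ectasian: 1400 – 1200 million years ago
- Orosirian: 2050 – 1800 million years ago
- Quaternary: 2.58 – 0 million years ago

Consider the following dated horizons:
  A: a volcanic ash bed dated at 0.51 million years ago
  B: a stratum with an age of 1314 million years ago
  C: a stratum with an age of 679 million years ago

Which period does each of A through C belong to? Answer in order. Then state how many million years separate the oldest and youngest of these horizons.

Match each age against the start–end ranges in the excerpt: A = 0.51 Ma → Quaternary (2.58–0); B = 1314 Ma → Ectasian (1400–1200); C = 679 Ma → Cryogenian (720–635).
The largest age is 1314 Ma and the smallest is 0.51 Ma; their difference is 1313.49 Myr.

A — Quaternary; B — Ectasian; C — Cryogenian; span 1313.49 million years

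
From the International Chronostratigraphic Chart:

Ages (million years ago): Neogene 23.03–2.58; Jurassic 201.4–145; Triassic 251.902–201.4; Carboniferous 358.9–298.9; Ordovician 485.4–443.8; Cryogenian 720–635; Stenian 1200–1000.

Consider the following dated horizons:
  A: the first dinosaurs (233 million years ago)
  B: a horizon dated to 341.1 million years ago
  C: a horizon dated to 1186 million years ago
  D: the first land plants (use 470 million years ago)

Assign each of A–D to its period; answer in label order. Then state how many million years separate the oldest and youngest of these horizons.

Match each age against the start–end ranges in the excerpt: A = 233 Ma → Triassic (251.902–201.4); B = 341.1 Ma → Carboniferous (358.9–298.9); C = 1186 Ma → Stenian (1200–1000); D = 470 Ma → Ordovician (485.4–443.8).
The largest age is 1186 Ma and the smallest is 233 Ma; their difference is 953 Myr.

A — Triassic; B — Carboniferous; C — Stenian; D — Ordovician; span 953 million years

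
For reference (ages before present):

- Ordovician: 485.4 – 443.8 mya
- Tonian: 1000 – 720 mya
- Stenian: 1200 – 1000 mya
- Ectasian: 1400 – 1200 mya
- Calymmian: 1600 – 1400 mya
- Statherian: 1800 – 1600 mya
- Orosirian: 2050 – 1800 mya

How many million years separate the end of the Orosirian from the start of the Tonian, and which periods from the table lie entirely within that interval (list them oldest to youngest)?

End of Orosirian = 1800 Ma; start of Tonian = 1000 Ma.
Gap = 1800 − 1000 = 800 Myr.
Periods wholly inside 1800–1000 Ma: Statherian (1800–1600), Calymmian (1600–1400), Ectasian (1400–1200), Stenian (1200–1000).

800 million years; Statherian, Calymmian, Ectasian, Stenian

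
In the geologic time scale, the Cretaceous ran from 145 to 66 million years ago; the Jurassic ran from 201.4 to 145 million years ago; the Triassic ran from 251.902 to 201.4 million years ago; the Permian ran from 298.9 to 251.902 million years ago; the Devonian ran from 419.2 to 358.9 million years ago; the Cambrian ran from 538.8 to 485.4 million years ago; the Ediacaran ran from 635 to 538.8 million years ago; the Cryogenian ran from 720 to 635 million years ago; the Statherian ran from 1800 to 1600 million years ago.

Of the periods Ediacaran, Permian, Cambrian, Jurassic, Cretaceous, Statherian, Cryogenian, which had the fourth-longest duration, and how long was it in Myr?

Start − end for each: Ediacaran 635 − 538.8 = 96.2; Permian 298.9 − 251.902 = 46.998; Cambrian 538.8 − 485.4 = 53.4; Jurassic 201.4 − 145 = 56.4; Cretaceous 145 − 66 = 79; Statherian 1800 − 1600 = 200; Cryogenian 720 − 635 = 85.
Ranking these from longest: Statherian > Ediacaran > Cryogenian > Cretaceous > Jurassic > Cambrian > Permian.
Position 4 in that ranking is Cretaceous, which lasted 79 Myr.

Cretaceous, 79 million years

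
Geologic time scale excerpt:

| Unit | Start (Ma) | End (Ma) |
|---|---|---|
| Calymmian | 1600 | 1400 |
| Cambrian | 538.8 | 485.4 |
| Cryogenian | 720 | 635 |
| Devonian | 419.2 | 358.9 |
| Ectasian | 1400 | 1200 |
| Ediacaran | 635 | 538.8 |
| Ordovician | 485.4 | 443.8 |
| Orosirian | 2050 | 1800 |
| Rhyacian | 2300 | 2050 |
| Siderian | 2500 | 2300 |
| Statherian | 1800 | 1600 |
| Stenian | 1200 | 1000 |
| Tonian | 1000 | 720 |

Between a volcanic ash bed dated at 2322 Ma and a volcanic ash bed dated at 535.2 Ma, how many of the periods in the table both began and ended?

9

2322 Ma sits inside the Siderian (2500–2300) and 535.2 Ma inside the Cambrian (538.8–485.4); neither of those is wholly between the two dates.
The listed periods lying completely between them are Rhyacian, Orosirian, Statherian, Calymmian, Ectasian, Stenian, Tonian, Cryogenian, Ediacaran — 9 in all.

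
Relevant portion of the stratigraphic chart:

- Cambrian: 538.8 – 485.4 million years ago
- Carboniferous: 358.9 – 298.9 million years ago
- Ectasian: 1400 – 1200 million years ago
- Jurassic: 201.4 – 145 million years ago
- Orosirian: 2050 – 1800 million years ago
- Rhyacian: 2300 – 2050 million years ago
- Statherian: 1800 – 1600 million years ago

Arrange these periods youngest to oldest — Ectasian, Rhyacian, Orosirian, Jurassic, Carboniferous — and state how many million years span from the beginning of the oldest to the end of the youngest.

Jurassic → Carboniferous → Ectasian → Orosirian → Rhyacian; total span 2155 Myr

Start ages (Ma): Rhyacian 2300, Orosirian 2050, Ectasian 1400, Carboniferous 358.9, Jurassic 201.4.
Ordered youngest to oldest: Jurassic, Carboniferous, Ectasian, Orosirian, Rhyacian.
Span = 2300 − 145 = 2155 Myr.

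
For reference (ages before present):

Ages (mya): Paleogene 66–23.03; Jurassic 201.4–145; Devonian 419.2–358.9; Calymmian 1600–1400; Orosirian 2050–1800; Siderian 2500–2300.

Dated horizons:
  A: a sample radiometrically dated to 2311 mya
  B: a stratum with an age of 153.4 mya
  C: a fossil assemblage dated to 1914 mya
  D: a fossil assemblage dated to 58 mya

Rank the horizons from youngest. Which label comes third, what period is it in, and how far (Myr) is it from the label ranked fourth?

Smaller Ma means younger, so youngest first: D 58 < B 153.4 < C 1914 < A 2311.
Counting 3 along gives C (1914 Ma); the excerpt puts that inside the Orosirian, 2050–1800 Ma.
Next in line is A (2311 Ma), and 2311 − 1914 = 397 Myr.

C, in the Orosirian; 397 million years to A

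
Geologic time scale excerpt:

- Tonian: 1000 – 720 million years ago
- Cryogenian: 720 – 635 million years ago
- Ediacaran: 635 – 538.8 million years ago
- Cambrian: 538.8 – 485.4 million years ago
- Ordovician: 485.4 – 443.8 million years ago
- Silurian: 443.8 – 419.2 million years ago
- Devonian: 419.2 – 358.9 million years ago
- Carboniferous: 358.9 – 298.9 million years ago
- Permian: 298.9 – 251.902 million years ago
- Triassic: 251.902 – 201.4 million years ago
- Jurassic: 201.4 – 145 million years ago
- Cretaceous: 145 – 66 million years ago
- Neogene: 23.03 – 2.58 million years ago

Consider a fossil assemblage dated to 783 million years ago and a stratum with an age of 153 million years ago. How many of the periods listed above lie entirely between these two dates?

The older date is 783 Ma and the younger is 153 Ma.
Periods with start < 783 and end > 153 Ma: Cryogenian (720–635), Ediacaran (635–538.8), Cambrian (538.8–485.4), Ordovician (485.4–443.8), Silurian (443.8–419.2), Devonian (419.2–358.9), Carboniferous (358.9–298.9), Permian (298.9–251.902), Triassic (251.902–201.4).
That is 9 complete periods.

9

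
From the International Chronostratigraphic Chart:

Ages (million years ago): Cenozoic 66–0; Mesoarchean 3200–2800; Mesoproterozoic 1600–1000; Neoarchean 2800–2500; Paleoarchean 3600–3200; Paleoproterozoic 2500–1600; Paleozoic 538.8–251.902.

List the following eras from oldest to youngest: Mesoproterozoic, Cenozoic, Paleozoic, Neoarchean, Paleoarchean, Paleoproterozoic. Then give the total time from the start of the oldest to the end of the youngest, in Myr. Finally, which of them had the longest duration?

Start ages (Ma): Paleoarchean 3600, Neoarchean 2800, Paleoproterozoic 2500, Mesoproterozoic 1600, Paleozoic 538.8, Cenozoic 66.
Ordered oldest to youngest: Paleoarchean, Neoarchean, Paleoproterozoic, Mesoproterozoic, Paleozoic, Cenozoic.
Span = 3600 − 0 = 3600 Myr.
Durations: Paleozoic 286.898, Neoarchean 300, Paleoarchean 400, Cenozoic 66, Paleoproterozoic 900, Mesoproterozoic 600 → longest is Paleoproterozoic (900 Myr).

Paleoarchean → Neoarchean → Paleoproterozoic → Mesoproterozoic → Paleozoic → Cenozoic; total span 3600 Myr; longest is Paleoproterozoic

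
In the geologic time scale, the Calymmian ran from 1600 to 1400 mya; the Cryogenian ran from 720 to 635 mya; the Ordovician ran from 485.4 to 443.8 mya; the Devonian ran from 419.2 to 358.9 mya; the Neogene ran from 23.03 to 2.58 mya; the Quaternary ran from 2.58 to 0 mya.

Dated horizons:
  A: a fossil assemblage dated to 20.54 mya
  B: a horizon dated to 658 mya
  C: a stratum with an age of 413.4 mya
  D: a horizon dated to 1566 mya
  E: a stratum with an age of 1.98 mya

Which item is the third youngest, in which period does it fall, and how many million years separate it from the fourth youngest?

Smaller Ma means younger, so youngest first: E 1.98 < A 20.54 < C 413.4 < B 658 < D 1566.
Counting 3 along gives C (413.4 Ma); the excerpt puts that inside the Devonian, 419.2–358.9 Ma.
Next in line is B (658 Ma), and 658 − 413.4 = 244.6 Myr.

C, in the Devonian; 244.6 million years to B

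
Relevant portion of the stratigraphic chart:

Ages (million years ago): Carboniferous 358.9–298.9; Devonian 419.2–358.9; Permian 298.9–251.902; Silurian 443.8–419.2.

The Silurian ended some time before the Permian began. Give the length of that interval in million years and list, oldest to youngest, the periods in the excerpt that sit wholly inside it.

The Silurian closes at 419.2 Ma and the Permian opens at 298.9 Ma, so the interval is 419.2 − 298.9 = 120.3 Myr.
A period fits inside if it starts at or after 419.2 Ma and ends at or before 298.9 Ma; oldest first that gives Devonian, Carboniferous.

120.3 million years; Devonian, Carboniferous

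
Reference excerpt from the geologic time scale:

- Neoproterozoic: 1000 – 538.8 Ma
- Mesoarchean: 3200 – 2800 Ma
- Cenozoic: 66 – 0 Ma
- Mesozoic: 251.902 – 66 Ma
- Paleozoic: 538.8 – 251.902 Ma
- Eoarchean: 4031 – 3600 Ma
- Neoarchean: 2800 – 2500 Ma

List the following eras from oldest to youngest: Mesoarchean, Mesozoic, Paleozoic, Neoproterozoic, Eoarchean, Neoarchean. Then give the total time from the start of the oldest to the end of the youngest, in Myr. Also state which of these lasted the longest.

Eoarchean, Mesoarchean, Neoarchean, Neoproterozoic, Paleozoic, Mesozoic; total span 3965 Myr; longest is Neoproterozoic

From the excerpt: Mesoarchean 3200–2800; Mesozoic 251.902–66; Paleozoic 538.8–251.902; Neoproterozoic 1000–538.8; Eoarchean 4031–3600; Neoarchean 2800–2500 (Ma).
Larger Ma is earlier, so the oldest is Eoarchean and the youngest is Mesozoic; oldest to youngest: Eoarchean, Mesoarchean, Neoarchean, Neoproterozoic, Paleozoic, Mesozoic.
Oldest start 4031 minus youngest end 66 gives 3965 Myr overall.
Individual lengths (start − end): Paleozoic 286.898; Eoarchean 431; Neoproterozoic 461.2; Mesozoic 185.902; Neoarchean 300; Mesoarchean 400. The largest is Neoproterozoic at 461.2 Myr.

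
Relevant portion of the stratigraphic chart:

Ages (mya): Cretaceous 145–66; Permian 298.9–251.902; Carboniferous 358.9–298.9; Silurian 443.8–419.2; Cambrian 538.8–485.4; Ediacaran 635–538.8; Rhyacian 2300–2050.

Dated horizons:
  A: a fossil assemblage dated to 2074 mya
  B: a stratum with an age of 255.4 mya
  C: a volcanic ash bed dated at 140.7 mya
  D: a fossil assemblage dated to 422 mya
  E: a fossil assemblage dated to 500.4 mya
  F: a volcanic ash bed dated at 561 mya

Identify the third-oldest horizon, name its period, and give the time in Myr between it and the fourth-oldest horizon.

E, in the Cambrian; 78.4 million years to D

Larger Ma means older, so oldest first: A 2074 > F 561 > E 500.4 > D 422 > B 255.4 > C 140.7.
Counting 3 along gives E (500.4 Ma); the excerpt puts that inside the Cambrian, 538.8–485.4 Ma.
Next in line is D (422 Ma), and 500.4 − 422 = 78.4 Myr.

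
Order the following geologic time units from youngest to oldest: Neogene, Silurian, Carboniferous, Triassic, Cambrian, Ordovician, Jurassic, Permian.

Neogene, Jurassic, Triassic, Permian, Carboniferous, Silurian, Ordovician, Cambrian

Era membership (oldest first within each) — Paleozoic: Cambrian, Ordovician, Silurian, Carboniferous, Permian; Mesozoic: Triassic, Jurassic; Cenozoic: Neogene. Paleozoic precedes Mesozoic, which precedes Cenozoic. Concatenating the groups in that era order and then reversing gives youngest to oldest.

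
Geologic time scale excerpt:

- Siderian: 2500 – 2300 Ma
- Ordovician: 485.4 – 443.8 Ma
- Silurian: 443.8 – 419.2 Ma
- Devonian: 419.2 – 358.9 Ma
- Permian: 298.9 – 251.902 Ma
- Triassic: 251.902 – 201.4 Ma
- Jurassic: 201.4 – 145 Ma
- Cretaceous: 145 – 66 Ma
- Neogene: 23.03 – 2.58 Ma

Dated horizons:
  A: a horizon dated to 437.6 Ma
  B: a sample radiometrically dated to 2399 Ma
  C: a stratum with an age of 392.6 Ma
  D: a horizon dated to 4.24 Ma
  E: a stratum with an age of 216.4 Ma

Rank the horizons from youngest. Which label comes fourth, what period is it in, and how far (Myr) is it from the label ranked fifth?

A, in the Silurian; 1961.4 million years to B

Smaller Ma means younger, so youngest first: D 4.24 < E 216.4 < C 392.6 < A 437.6 < B 2399.
Counting 4 along gives A (437.6 Ma); the excerpt puts that inside the Silurian, 443.8–419.2 Ma.
Next in line is B (2399 Ma), and 2399 − 437.6 = 1961.4 Myr.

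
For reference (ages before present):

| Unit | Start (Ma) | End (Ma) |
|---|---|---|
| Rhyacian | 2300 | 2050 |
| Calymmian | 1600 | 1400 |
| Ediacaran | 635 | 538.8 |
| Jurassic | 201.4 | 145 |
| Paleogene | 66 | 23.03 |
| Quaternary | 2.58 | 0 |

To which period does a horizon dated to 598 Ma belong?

598 Ma lies between 635 and 538.8 Ma, so it falls in the Ediacaran.

Ediacaran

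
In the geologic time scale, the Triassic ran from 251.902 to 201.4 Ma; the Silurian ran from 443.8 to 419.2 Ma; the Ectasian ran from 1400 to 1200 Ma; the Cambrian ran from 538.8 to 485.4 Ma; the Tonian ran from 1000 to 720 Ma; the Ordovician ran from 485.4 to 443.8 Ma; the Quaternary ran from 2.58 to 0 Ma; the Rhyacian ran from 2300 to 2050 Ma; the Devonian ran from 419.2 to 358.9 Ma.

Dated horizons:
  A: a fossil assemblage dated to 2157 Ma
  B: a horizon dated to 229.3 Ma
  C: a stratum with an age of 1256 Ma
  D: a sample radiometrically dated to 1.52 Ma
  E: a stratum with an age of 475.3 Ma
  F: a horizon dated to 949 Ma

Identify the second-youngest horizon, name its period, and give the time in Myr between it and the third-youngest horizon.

Smaller Ma means younger, so youngest first: D 1.52 < B 229.3 < E 475.3 < F 949 < C 1256 < A 2157.
Counting 2 along gives B (229.3 Ma); the excerpt puts that inside the Triassic, 251.902–201.4 Ma.
Next in line is E (475.3 Ma), and 475.3 − 229.3 = 246 Myr.

B, in the Triassic; 246 million years to E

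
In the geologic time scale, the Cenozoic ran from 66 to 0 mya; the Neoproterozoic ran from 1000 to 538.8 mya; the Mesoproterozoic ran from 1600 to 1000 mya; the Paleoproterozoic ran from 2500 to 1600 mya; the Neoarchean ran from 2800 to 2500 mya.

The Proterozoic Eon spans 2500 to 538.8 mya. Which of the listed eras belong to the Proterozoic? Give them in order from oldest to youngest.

Eras with both bounds inside 2500–538.8 Ma: Paleoproterozoic (2500–1600), Mesoproterozoic (1600–1000), Neoproterozoic (1000–538.8).

Paleoproterozoic, Mesoproterozoic, Neoproterozoic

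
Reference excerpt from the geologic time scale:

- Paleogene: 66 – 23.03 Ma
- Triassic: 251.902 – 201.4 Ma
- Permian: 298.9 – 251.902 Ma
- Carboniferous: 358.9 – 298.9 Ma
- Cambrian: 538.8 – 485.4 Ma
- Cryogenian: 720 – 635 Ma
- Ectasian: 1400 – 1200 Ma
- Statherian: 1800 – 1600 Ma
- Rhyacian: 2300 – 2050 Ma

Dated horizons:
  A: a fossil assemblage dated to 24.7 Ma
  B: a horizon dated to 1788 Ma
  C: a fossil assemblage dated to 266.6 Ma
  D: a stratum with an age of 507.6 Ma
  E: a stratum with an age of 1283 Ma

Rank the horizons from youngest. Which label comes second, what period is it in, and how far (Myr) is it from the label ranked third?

Smaller Ma means younger, so youngest first: A 24.7 < C 266.6 < D 507.6 < E 1283 < B 1788.
Counting 2 along gives C (266.6 Ma); the excerpt puts that inside the Permian, 298.9–251.902 Ma.
Next in line is D (507.6 Ma), and 507.6 − 266.6 = 241 Myr.

C, in the Permian; 241 million years to D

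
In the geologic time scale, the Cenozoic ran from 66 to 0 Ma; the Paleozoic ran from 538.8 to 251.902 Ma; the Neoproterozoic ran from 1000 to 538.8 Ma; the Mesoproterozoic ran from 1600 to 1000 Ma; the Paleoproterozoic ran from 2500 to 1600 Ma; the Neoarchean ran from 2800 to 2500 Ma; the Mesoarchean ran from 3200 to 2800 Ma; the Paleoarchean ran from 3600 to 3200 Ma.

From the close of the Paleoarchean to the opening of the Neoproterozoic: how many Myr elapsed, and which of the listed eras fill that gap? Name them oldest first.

End of Paleoarchean = 3200 Ma; start of Neoproterozoic = 1000 Ma.
Gap = 3200 − 1000 = 2200 Myr.
Eras wholly inside 3200–1000 Ma: Mesoarchean (3200–2800), Neoarchean (2800–2500), Paleoproterozoic (2500–1600), Mesoproterozoic (1600–1000).

2200 million years; Mesoarchean, Neoarchean, Paleoproterozoic, Mesoproterozoic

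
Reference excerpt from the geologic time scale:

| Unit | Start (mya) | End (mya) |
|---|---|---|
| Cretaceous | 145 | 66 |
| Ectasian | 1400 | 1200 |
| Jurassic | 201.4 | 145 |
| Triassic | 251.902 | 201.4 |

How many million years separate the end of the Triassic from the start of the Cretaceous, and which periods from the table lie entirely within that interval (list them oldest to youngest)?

56.4 million years; Jurassic

End of Triassic = 201.4 Ma; start of Cretaceous = 145 Ma.
Gap = 201.4 − 145 = 56.4 Myr.
Periods wholly inside 201.4–145 Ma: Jurassic (201.4–145).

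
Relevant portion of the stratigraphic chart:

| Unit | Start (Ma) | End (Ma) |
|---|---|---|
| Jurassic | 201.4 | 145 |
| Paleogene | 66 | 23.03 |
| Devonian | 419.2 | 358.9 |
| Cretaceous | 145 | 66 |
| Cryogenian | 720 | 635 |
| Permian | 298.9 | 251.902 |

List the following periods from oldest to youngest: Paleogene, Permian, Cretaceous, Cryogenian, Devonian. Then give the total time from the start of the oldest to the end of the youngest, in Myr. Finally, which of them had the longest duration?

Cryogenian → Devonian → Permian → Cretaceous → Paleogene; total span 696.97 Myr; longest is Cryogenian

Start ages (Ma): Cryogenian 720, Devonian 419.2, Permian 298.9, Cretaceous 145, Paleogene 66.
Ordered oldest to youngest: Cryogenian, Devonian, Permian, Cretaceous, Paleogene.
Span = 720 − 23.03 = 696.97 Myr.
Durations: Cryogenian 85, Paleogene 42.97, Cretaceous 79, Permian 46.998, Devonian 60.3 → longest is Cryogenian (85 Myr).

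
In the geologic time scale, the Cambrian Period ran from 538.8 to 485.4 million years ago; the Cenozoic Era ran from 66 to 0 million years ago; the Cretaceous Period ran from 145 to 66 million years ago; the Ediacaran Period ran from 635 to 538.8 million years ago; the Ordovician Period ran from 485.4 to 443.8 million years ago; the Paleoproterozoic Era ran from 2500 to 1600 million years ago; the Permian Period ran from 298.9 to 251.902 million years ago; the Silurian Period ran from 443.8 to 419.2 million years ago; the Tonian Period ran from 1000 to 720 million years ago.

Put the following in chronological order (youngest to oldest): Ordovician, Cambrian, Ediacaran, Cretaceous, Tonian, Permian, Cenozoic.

Cenozoic → Cretaceous → Permian → Ordovician → Cambrian → Ediacaran → Tonian

The oldest of these is Tonian (starts 1000 Ma) and the youngest is Cenozoic (ends 0 Ma).
In between, by decreasing start age: Ediacaran (635), Cambrian (538.8), Ordovician (485.4), Permian (298.9), Cretaceous (145).
Listing youngest first means reversing that sequence.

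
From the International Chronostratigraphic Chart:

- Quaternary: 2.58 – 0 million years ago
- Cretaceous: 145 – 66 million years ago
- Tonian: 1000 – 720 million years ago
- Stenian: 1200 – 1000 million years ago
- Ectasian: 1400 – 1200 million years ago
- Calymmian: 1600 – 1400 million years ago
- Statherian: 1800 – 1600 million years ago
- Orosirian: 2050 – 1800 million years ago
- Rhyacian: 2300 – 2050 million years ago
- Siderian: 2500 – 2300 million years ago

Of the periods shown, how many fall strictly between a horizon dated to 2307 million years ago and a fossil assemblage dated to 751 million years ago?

6

2307 Ma sits inside the Siderian (2500–2300) and 751 Ma inside the Tonian (1000–720); neither of those is wholly between the two dates.
The listed periods lying completely between them are Rhyacian, Orosirian, Statherian, Calymmian, Ectasian, Stenian — 6 in all.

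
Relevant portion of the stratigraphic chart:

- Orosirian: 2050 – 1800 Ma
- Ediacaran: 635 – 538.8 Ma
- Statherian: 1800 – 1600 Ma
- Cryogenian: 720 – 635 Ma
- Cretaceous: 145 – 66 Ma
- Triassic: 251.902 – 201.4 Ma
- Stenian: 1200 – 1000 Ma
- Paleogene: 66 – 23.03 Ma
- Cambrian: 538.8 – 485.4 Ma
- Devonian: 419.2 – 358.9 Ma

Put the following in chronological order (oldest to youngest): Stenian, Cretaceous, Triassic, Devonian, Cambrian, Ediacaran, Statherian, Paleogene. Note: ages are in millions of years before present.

Statherian, then Stenian, then Ediacaran, then Cambrian, then Devonian, then Triassic, then Cretaceous, then Paleogene

Read off each span (Ma): Stenian 1200–1000; Cretaceous 145–66; Triassic 251.902–201.4; Devonian 419.2–358.9; Cambrian 538.8–485.4; Ediacaran 635–538.8; Statherian 1800–1600; Paleogene 66–23.03.
Larger Ma is older, so oldest→youngest is Statherian, Stenian, Ediacaran, Cambrian, Devonian, Triassic, Cretaceous, Paleogene.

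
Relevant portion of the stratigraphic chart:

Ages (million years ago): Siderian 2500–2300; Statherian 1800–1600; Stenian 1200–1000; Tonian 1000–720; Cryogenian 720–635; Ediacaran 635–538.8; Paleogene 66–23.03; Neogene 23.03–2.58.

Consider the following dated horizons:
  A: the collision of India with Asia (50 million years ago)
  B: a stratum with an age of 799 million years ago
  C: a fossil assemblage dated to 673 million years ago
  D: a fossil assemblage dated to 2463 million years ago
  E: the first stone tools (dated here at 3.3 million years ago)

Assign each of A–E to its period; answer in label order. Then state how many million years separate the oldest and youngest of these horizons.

A — Paleogene; B — Tonian; C — Cryogenian; D — Siderian; E — Neogene; span 2459.7 million years

Match each age against the start–end ranges in the excerpt: A = 50 Ma → Paleogene (66–23.03); B = 799 Ma → Tonian (1000–720); C = 673 Ma → Cryogenian (720–635); D = 2463 Ma → Siderian (2500–2300); E = 3.3 Ma → Neogene (23.03–2.58).
The largest age is 2463 Ma and the smallest is 3.3 Ma; their difference is 2459.7 Myr.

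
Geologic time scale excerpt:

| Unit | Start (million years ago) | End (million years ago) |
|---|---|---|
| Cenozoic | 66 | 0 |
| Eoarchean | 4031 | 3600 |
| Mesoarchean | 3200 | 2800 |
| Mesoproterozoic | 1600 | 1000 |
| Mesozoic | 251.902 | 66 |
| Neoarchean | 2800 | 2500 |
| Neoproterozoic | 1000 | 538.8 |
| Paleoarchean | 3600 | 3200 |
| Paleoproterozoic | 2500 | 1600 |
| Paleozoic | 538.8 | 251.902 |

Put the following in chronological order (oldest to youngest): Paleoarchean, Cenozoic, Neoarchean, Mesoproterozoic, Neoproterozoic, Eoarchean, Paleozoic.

The oldest of these is Eoarchean (starts 4031 Ma) and the youngest is Cenozoic (ends 0 Ma).
In between, by decreasing start age: Paleoarchean (3600), Neoarchean (2800), Mesoproterozoic (1600), Neoproterozoic (1000), Paleozoic (538.8).

Eoarchean → Paleoarchean → Neoarchean → Mesoproterozoic → Neoproterozoic → Paleozoic → Cenozoic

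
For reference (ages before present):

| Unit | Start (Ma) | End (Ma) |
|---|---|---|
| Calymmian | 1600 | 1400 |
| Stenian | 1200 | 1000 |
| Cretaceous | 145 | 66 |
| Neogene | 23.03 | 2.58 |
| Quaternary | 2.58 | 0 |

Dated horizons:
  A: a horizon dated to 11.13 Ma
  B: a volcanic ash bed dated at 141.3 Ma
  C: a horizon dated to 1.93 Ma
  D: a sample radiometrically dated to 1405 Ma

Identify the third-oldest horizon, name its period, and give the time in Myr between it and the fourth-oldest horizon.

Larger Ma means older, so oldest first: D 1405 > B 141.3 > A 11.13 > C 1.93.
Counting 3 along gives A (11.13 Ma); the excerpt puts that inside the Neogene, 23.03–2.58 Ma.
Next in line is C (1.93 Ma), and 11.13 − 1.93 = 9.2 Myr.

A, in the Neogene; 9.2 million years to C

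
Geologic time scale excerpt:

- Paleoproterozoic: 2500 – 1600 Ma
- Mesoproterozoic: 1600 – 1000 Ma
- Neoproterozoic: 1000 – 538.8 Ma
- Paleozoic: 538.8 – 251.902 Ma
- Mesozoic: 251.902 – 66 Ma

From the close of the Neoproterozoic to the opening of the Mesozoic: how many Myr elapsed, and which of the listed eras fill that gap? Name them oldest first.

286.898 million years; Paleozoic

End of Neoproterozoic = 538.8 Ma; start of Mesozoic = 251.902 Ma.
Gap = 538.8 − 251.902 = 286.898 Myr.
Eras wholly inside 538.8–251.902 Ma: Paleozoic (538.8–251.902).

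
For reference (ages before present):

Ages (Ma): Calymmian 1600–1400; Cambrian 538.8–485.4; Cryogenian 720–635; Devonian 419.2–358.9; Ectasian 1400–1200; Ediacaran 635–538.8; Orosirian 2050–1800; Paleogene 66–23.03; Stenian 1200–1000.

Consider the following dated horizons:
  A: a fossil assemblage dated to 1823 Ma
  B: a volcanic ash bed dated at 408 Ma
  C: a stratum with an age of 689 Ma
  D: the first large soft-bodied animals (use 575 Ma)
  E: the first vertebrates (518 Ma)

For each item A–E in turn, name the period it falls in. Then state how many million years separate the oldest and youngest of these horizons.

A: 1823 Ma lies in 2050–1800 Ma, so Orosirian.
B: 408 Ma lies in 419.2–358.9 Ma, so Devonian.
C: 689 Ma lies in 720–635 Ma, so Cryogenian.
D: 575 Ma lies in 635–538.8 Ma, so Ediacaran.
E: 518 Ma lies in 538.8–485.4 Ma, so Cambrian.
Oldest = 1823 Ma, youngest = 408 Ma → span 1415 Myr.

A — Orosirian; B — Devonian; C — Cryogenian; D — Ediacaran; E — Cambrian; span 1415 million years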